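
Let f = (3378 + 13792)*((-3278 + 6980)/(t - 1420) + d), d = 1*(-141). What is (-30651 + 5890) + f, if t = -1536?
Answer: -1823286044/739 ≈ -2.4672e+6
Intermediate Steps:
d = -141
f = -1804987665/739 (f = (3378 + 13792)*((-3278 + 6980)/(-1536 - 1420) - 141) = 17170*(3702/(-2956) - 141) = 17170*(3702*(-1/2956) - 141) = 17170*(-1851/1478 - 141) = 17170*(-210249/1478) = -1804987665/739 ≈ -2.4425e+6)
(-30651 + 5890) + f = (-30651 + 5890) - 1804987665/739 = -24761 - 1804987665/739 = -1823286044/739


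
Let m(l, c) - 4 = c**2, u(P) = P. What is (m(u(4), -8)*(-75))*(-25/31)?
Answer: 127500/31 ≈ 4112.9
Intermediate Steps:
m(l, c) = 4 + c**2
(m(u(4), -8)*(-75))*(-25/31) = ((4 + (-8)**2)*(-75))*(-25/31) = ((4 + 64)*(-75))*(-25*1/31) = (68*(-75))*(-25/31) = -5100*(-25/31) = 127500/31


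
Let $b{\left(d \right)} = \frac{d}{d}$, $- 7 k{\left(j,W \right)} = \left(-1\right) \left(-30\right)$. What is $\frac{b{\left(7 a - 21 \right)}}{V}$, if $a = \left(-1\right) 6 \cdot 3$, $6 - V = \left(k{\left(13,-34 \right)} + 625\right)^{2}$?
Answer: $- \frac{49}{18878731} \approx -2.5955 \cdot 10^{-6}$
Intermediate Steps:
$k{\left(j,W \right)} = - \frac{30}{7}$ ($k{\left(j,W \right)} = - \frac{\left(-1\right) \left(-30\right)}{7} = \left(- \frac{1}{7}\right) 30 = - \frac{30}{7}$)
$V = - \frac{18878731}{49}$ ($V = 6 - \left(- \frac{30}{7} + 625\right)^{2} = 6 - \left(\frac{4345}{7}\right)^{2} = 6 - \frac{18879025}{49} = - \frac{18878731}{49} \approx -3.8528 \cdot 10^{5}$)
$a = -18$ ($a = \left(-6\right) 3 = -18$)
$b{\left(d \right)} = 1$
$\frac{b{\left(7 a - 21 \right)}}{V} = 1 \frac{1}{- \frac{18878731}{49}} = 1 \left(- \frac{49}{18878731}\right) = - \frac{49}{18878731}$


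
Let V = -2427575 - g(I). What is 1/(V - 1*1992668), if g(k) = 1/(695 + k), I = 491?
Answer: -1186/5242408199 ≈ -2.2623e-7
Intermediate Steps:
V = -2879103951/1186 (V = -2427575 - 1/(695 + 491) = -2427575 - 1/1186 = -2879103951/1186 ≈ -2.4276e+6)
1/(V - 1*1992668) = 1/(-2879103951/1186 - 1*1992668) = 1/(-2879103951/1186 - 1992668) = 1/(-5242408199/1186) = -1186/5242408199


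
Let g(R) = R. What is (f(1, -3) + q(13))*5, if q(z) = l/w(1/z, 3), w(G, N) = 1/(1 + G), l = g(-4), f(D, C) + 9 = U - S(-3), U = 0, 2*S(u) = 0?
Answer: -865/13 ≈ -66.538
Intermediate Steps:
S(u) = 0 (S(u) = (1/2)*0 = 0)
f(D, C) = -9 (f(D, C) = -9 + (0 - 1*0) = -9 + (0 + 0) = -9 + 0 = -9)
l = -4
q(z) = -4 - 4/z (q(z) = -(4 + 4/z) = -4*(1 + 1/z) = -4 - 4/z)
(f(1, -3) + q(13))*5 = (-9 + (-4 - 4/13))*5 = (-9 - 56/13)*5 = -173/13*5 = -865/13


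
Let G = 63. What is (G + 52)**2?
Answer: 13225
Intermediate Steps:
(G + 52)**2 = (63 + 52)**2 = 115**2 = 13225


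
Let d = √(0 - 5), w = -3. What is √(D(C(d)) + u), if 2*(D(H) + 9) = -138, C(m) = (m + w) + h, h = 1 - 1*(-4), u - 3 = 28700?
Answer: 5*√1145 ≈ 169.19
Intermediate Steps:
u = 28703 (u = 3 + 28700 = 28703)
h = 5 (h = 1 + 4 = 5)
d = I*√5 (d = √(-5) = I*√5 ≈ 2.2361*I)
C(m) = 2 + m (C(m) = (m - 3) + 5 = (-3 + m) + 5 = 2 + m)
D(H) = -78 (D(H) = -9 + (½)*(-138) = -9 - 69 = -78)
√(D(C(d)) + u) = √(-78 + 28703) = √28625 = 5*√1145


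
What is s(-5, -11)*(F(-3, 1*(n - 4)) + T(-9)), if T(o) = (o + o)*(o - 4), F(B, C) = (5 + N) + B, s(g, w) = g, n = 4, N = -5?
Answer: -1155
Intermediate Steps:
F(B, C) = B (F(B, C) = (5 - 5) + B = 0 + B = B)
T(o) = 2*o*(-4 + o) (T(o) = (2*o)*(-4 + o) = 2*o*(-4 + o))
s(-5, -11)*(F(-3, 1*(n - 4)) + T(-9)) = -5*(-3 + 2*(-9)*(-4 - 9)) = -5*(-3 + 2*(-9)*(-13)) = -5*(-3 + 234) = -5*231 = -1155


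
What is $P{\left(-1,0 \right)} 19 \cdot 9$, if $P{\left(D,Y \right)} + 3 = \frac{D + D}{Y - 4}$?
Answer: $- \frac{855}{2} \approx -427.5$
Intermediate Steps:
$P{\left(D,Y \right)} = -3 + \frac{2 D}{-4 + Y}$ ($P{\left(D,Y \right)} = -3 + \frac{D + D}{Y - 4} = -3 + \frac{2 D}{-4 + Y}$)
$P{\left(-1,0 \right)} 19 \cdot 9 = \frac{12 - 0 + 2 \left(-1\right)}{-4 + 0} \cdot 19 \cdot 9 = \frac{12 + 0 - 2}{-4} \cdot 19 \cdot 9 = \left(- \frac{1}{4}\right) 10 \cdot 19 \cdot 9 = \left(- \frac{5}{2}\right) 19 \cdot 9 = \left(- \frac{95}{2}\right) 9 = - \frac{855}{2}$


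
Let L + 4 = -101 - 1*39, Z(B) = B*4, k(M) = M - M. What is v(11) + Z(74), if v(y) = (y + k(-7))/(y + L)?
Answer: 39357/133 ≈ 295.92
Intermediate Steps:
k(M) = 0
Z(B) = 4*B
L = -144 (L = -4 + (-101 - 1*39) = -4 + (-101 - 39) = -4 - 140 = -144)
v(y) = y/(-144 + y) (v(y) = (y + 0)/(y - 144) = y/(-144 + y))
v(11) + Z(74) = 11/(-144 + 11) + 4*74 = 11/(-133) + 296 = 11*(-1/133) + 296 = -11/133 + 296 = 39357/133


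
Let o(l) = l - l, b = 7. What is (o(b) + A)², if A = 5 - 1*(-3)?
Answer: 64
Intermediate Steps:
o(l) = 0
A = 8 (A = 5 + 3 = 8)
(o(b) + A)² = (0 + 8)² = 8² = 64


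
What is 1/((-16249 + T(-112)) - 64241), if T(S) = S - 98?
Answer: -1/80700 ≈ -1.2392e-5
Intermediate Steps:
T(S) = -98 + S
1/((-16249 + T(-112)) - 64241) = 1/((-16249 + (-98 - 112)) - 64241) = 1/((-16249 - 210) - 64241) = 1/(-16459 - 64241) = 1/(-80700) = -1/80700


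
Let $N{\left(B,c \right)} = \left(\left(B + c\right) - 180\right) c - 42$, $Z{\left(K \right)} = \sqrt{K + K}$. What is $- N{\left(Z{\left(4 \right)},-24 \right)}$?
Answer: $-4854 + 48 \sqrt{2} \approx -4786.1$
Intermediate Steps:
$Z{\left(K \right)} = \sqrt{2} \sqrt{K}$ ($Z{\left(K \right)} = \sqrt{2 K} = \sqrt{2} \sqrt{K}$)
$N{\left(B,c \right)} = -42 + c \left(-180 + B + c\right)$ ($N{\left(B,c \right)} = \left(-180 + B + c\right) c - 42 = c \left(-180 + B + c\right) - 42 = -42 + c \left(-180 + B + c\right)$)
$- N{\left(Z{\left(4 \right)},-24 \right)} = - (-42 + \left(-24\right)^{2} - -4320 + \sqrt{2} \sqrt{4} \left(-24\right)) = - (-42 + 576 + 4320 + \sqrt{2} \cdot 2 \left(-24\right)) = - (-42 + 576 + 4320 + 2 \sqrt{2} \left(-24\right)) = - (-42 + 576 + 4320 - 48 \sqrt{2}) = - (4854 - 48 \sqrt{2}) = -4854 + 48 \sqrt{2}$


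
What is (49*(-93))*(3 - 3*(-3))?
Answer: -54684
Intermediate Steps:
(49*(-93))*(3 - 3*(-3)) = -4557*(3 + 9) = -4557*12 = -54684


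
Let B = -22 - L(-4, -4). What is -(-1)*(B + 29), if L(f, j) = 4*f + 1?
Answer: 22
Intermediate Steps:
L(f, j) = 1 + 4*f
B = -7 (B = -22 - (1 + 4*(-4)) = -22 - (1 - 16) = -22 - 1*(-15) = -22 + 15 = -7)
-(-1)*(B + 29) = -(-1)*(-7 + 29) = -(-1)*22 = -1*(-22) = 22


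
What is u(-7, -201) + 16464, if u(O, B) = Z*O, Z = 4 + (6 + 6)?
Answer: 16352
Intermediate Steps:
Z = 16 (Z = 4 + 12 = 16)
u(O, B) = 16*O
u(-7, -201) + 16464 = 16*(-7) + 16464 = -112 + 16464 = 16352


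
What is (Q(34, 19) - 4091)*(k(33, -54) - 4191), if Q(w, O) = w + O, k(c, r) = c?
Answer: 16790004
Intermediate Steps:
Q(w, O) = O + w
(Q(34, 19) - 4091)*(k(33, -54) - 4191) = ((19 + 34) - 4091)*(33 - 4191) = (53 - 4091)*(-4158) = -4038*(-4158) = 16790004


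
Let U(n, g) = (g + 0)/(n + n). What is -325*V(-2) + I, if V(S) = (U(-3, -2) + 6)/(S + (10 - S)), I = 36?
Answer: -1019/6 ≈ -169.83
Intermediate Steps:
U(n, g) = g/(2*n) (U(n, g) = g/((2*n)) = g*(1/(2*n)) = g/(2*n))
V(S) = 19/30 (V(S) = ((1/2)*(-2)/(-3) + 6)/(S + (10 - S)) = ((1/2)*(-2)*(-1/3) + 6)/10 = (1/3 + 6)*(1/10) = (19/3)*(1/10) = 19/30)
-325*V(-2) + I = -325*19/30 + 36 = -1235/6 + 36 = -1019/6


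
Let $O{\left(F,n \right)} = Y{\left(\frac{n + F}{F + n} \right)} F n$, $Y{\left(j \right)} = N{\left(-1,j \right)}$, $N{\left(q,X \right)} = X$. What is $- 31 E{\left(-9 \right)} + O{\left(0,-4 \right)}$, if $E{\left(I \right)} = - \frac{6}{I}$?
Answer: $- \frac{62}{3} \approx -20.667$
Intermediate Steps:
$Y{\left(j \right)} = j$
$O{\left(F,n \right)} = F n$ ($O{\left(F,n \right)} = \frac{n + F}{F + n} F n = \frac{F + n}{F + n} F n = 1 F n = F n$)
$- 31 E{\left(-9 \right)} + O{\left(0,-4 \right)} = - 31 \left(- \frac{6}{-9}\right) + 0 \left(-4\right) = - 31 \left(\left(-6\right) \left(- \frac{1}{9}\right)\right) + 0 = \left(-31\right) \frac{2}{3} + 0 = - \frac{62}{3} + 0 = - \frac{62}{3}$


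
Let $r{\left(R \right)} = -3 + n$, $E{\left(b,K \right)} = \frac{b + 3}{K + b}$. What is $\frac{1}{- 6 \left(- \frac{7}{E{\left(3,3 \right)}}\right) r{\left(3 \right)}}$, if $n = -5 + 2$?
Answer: $- \frac{1}{252} \approx -0.0039683$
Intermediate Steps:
$E{\left(b,K \right)} = \frac{3 + b}{K + b}$
$n = -3$
$r{\left(R \right)} = -6$ ($r{\left(R \right)} = -3 - 3 = -6$)
$\frac{1}{- 6 \left(- \frac{7}{E{\left(3,3 \right)}}\right) r{\left(3 \right)}} = \frac{1}{- 6 \left(- \frac{7}{\frac{1}{3 + 3} \left(3 + 3\right)}\right) \left(-6\right)} = \frac{1}{- 6 \left(- \frac{7}{\frac{1}{6} \cdot 6}\right) \left(-6\right)} = \frac{1}{- 6 \left(- \frac{7}{1}\right) \left(-6\right)} = \frac{1}{- 6 \left(\left(-7\right) 1\right) \left(-6\right)} = \frac{1}{\left(-6\right) \left(-7\right) \left(-6\right)} = \frac{1}{42 \left(-6\right)} = \frac{1}{-252} = - \frac{1}{252}$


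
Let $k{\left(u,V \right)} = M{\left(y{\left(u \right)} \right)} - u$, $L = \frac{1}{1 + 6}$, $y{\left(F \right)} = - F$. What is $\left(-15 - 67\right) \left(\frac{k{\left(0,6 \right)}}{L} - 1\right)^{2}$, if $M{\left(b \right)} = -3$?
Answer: $-39688$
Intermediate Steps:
$L = \frac{1}{7} \approx 0.14286$
$k{\left(u,V \right)} = -3 - u$
$\left(-15 - 67\right) \left(\frac{k{\left(0,6 \right)}}{L} - 1\right)^{2} = \left(-15 - 67\right) \left(\left(-3 - 0\right) \frac{1}{\frac{1}{7}} - 1\right)^{2} = - 82 \left(\left(-3 + 0\right) 7 - 1\right)^{2} = - 82 \left(\left(-3\right) 7 - 1\right)^{2} = - 82 \left(-21 - 1\right)^{2} = - 82 \left(-22\right)^{2} = \left(-82\right) 484 = -39688$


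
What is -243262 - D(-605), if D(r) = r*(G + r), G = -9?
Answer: -614732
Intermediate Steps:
D(r) = r*(-9 + r)
-243262 - D(-605) = -243262 - (-605)*(-9 - 605) = -243262 - (-605)*(-614) = -243262 - 1*371470 = -243262 - 371470 = -614732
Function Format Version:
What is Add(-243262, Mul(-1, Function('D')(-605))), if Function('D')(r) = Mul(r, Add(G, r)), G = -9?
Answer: -614732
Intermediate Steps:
Function('D')(r) = Mul(r, Add(-9, r))
Add(-243262, Mul(-1, Function('D')(-605))) = Add(-243262, Mul(-1, Mul(-605, Add(-9, -605)))) = Add(-243262, Mul(-1, Mul(-605, -614))) = Add(-243262, Mul(-1, 371470)) = Add(-243262, -371470) = -614732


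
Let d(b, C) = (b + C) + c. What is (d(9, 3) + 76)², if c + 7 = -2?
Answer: 6241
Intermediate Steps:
c = -9 (c = -7 - 2 = -9)
d(b, C) = -9 + C + b (d(b, C) = (b + C) - 9 = (C + b) - 9 = -9 + C + b)
(d(9, 3) + 76)² = ((-9 + 3 + 9) + 76)² = (3 + 76)² = 79² = 6241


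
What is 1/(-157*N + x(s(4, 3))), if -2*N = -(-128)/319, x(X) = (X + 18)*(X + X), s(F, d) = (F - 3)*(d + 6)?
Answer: 319/165082 ≈ 0.0019324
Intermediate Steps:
s(F, d) = (-3 + F)*(6 + d)
x(X) = 2*X*(18 + X) (x(X) = (18 + X)*(2*X) = 2*X*(18 + X))
N = -64/319 (N = -(-1)*(-128/319)/2 = -(-1)*(-128*1/319)/2 = -(-1)*(-128)/(2*319) = -½*128/319 = -64/319 ≈ -0.20063)
1/(-157*N + x(s(4, 3))) = 1/(-157*(-64/319) + 2*(-18 - 3*3 + 6*4 + 4*3)*(18 + (-18 - 3*3 + 6*4 + 4*3))) = 1/(10048/319 + 2*(-18 - 9 + 24 + 12)*(18 + (-18 - 9 + 24 + 12))) = 1/(10048/319 + 2*9*(18 + 9)) = 1/(10048/319 + 2*9*27) = 1/(10048/319 + 486) = 1/(165082/319) = 319/165082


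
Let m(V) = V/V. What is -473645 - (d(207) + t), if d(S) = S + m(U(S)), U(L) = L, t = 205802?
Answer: -679655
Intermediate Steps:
m(V) = 1
d(S) = 1 + S (d(S) = S + 1 = 1 + S)
-473645 - (d(207) + t) = -473645 - ((1 + 207) + 205802) = -473645 - (208 + 205802) = -473645 - 1*206010 = -473645 - 206010 = -679655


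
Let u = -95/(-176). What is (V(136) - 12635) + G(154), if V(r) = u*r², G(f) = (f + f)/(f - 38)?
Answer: -844938/319 ≈ -2648.7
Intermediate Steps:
u = 95/176 (u = -95*(-1/176) = 95/176 ≈ 0.53977)
G(f) = 2*f/(-38 + f) (G(f) = (2*f)/(-38 + f) = 2*f/(-38 + f))
V(r) = 95*r²/176
(V(136) - 12635) + G(154) = ((95/176)*136² - 12635) + 2*154/(-38 + 154) = ((95/176)*18496 - 12635) + 2*154/116 = (109820/11 - 12635) + 2*154*(1/116) = -29165/11 + 77/29 = -844938/319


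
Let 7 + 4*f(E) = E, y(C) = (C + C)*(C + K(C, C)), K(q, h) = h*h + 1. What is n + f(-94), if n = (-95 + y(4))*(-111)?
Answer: -32513/4 ≈ -8128.3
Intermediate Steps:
K(q, h) = 1 + h**2 (K(q, h) = h**2 + 1 = 1 + h**2)
y(C) = 2*C*(1 + C + C**2) (y(C) = (C + C)*(C + (1 + C**2)) = (2*C)*(1 + C + C**2) = 2*C*(1 + C + C**2))
f(E) = -7/4 + E/4
n = -8103 (n = (-95 + 2*4*(1 + 4 + 4**2))*(-111) = (-95 + 2*4*(1 + 4 + 16))*(-111) = (-95 + 2*4*21)*(-111) = (-95 + 168)*(-111) = 73*(-111) = -8103)
n + f(-94) = -8103 + (-7/4 + (1/4)*(-94)) = -8103 + (-7/4 - 47/2) = -8103 - 101/4 = -32513/4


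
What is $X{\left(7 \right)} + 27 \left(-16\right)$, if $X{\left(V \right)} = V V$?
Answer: $-383$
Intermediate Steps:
$X{\left(V \right)} = V^{2}$
$X{\left(7 \right)} + 27 \left(-16\right) = 7^{2} + 27 \left(-16\right) = 49 - 432 = -383$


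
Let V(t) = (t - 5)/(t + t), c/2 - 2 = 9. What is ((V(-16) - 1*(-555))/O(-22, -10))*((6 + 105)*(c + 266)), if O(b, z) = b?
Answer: -17763219/22 ≈ -8.0742e+5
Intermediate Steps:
c = 22 (c = 4 + 2*9 = 4 + 18 = 22)
V(t) = (-5 + t)/(2*t) (V(t) = (-5 + t)/((2*t)) = (-5 + t)*(1/(2*t)) = (-5 + t)/(2*t))
((V(-16) - 1*(-555))/O(-22, -10))*((6 + 105)*(c + 266)) = (((1/2)*(-5 - 16)/(-16) - 1*(-555))/(-22))*((6 + 105)*(22 + 266)) = (((1/2)*(-1/16)*(-21) + 555)*(-1/22))*(111*288) = ((21/32 + 555)*(-1/22))*31968 = ((17781/32)*(-1/22))*31968 = -17781/704*31968 = -17763219/22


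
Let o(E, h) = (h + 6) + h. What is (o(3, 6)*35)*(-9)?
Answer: -5670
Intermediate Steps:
o(E, h) = 6 + 2*h (o(E, h) = (6 + h) + h = 6 + 2*h)
(o(3, 6)*35)*(-9) = ((6 + 2*6)*35)*(-9) = ((6 + 12)*35)*(-9) = (18*35)*(-9) = 630*(-9) = -5670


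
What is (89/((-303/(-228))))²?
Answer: 45751696/10201 ≈ 4485.0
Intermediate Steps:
(89/((-303/(-228))))² = (89/((-303*(-1/228))))² = (89/(101/76))² = (89*(76/101))² = (6764/101)² = 45751696/10201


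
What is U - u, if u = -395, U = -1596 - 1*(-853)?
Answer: -348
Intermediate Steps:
U = -743 (U = -1596 + 853 = -743)
U - u = -743 - 1*(-395) = -743 + 395 = -348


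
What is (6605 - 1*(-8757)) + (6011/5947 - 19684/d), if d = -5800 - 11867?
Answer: 1614241757023/105065649 ≈ 15364.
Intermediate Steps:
d = -17667
(6605 - 1*(-8757)) + (6011/5947 - 19684/d) = (6605 - 1*(-8757)) + (6011/5947 - 19684/(-17667)) = (6605 + 8757) + (6011*(1/5947) - 19684*(-1/17667)) = 15362 + (6011/5947 + 19684/17667) = 15362 + 223257085/105065649 = 1614241757023/105065649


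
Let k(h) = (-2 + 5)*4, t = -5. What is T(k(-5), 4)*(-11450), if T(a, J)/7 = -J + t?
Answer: 721350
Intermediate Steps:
k(h) = 12 (k(h) = 3*4 = 12)
T(a, J) = -35 - 7*J (T(a, J) = 7*(-J - 5) = 7*(-5 - J) = -35 - 7*J)
T(k(-5), 4)*(-11450) = (-35 - 7*4)*(-11450) = (-35 - 28)*(-11450) = -63*(-11450) = 721350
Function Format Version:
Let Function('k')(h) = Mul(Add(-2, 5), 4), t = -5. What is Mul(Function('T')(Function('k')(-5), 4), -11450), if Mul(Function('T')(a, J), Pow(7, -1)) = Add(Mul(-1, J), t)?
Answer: 721350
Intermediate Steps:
Function('k')(h) = 12 (Function('k')(h) = Mul(3, 4) = 12)
Function('T')(a, J) = Add(-35, Mul(-7, J)) (Function('T')(a, J) = Mul(7, Add(Mul(-1, J), -5)) = Mul(7, Add(-5, Mul(-1, J))) = Add(-35, Mul(-7, J)))
Mul(Function('T')(Function('k')(-5), 4), -11450) = Mul(Add(-35, Mul(-7, 4)), -11450) = Mul(Add(-35, -28), -11450) = Mul(-63, -11450) = 721350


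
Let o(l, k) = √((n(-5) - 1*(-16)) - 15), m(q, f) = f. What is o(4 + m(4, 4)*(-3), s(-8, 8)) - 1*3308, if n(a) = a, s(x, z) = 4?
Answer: -3308 + 2*I ≈ -3308.0 + 2.0*I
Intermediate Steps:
o(l, k) = 2*I (o(l, k) = √((-5 - 1*(-16)) - 15) = √((-5 + 16) - 15) = √(11 - 15) = √(-4) = 2*I)
o(4 + m(4, 4)*(-3), s(-8, 8)) - 1*3308 = 2*I - 1*3308 = 2*I - 3308 = -3308 + 2*I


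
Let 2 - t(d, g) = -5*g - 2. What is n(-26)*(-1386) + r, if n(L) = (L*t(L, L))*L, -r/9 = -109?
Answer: 118054917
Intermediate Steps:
r = 981 (r = -9*(-109) = 981)
t(d, g) = 4 + 5*g (t(d, g) = 2 - (-5*g - 2) = 2 - (-2 - 5*g) = 2 + (2 + 5*g) = 4 + 5*g)
n(L) = L²*(4 + 5*L) (n(L) = (L*(4 + 5*L))*L = L²*(4 + 5*L))
n(-26)*(-1386) + r = ((-26)²*(4 + 5*(-26)))*(-1386) + 981 = (676*(4 - 130))*(-1386) + 981 = (676*(-126))*(-1386) + 981 = -85176*(-1386) + 981 = 118053936 + 981 = 118054917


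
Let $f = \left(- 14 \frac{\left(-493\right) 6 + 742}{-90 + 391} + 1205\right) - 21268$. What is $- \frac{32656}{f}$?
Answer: $\frac{1404208}{858277} \approx 1.6361$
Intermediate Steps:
$f = - \frac{858277}{43}$ ($f = \left(- 14 \frac{-2958 + 742}{301} + 1205\right) - 21268 = \left(- 14 \left(\left(-2216\right) \frac{1}{301}\right) + 1205\right) - 21268 = \left(\left(-14\right) \left(- \frac{2216}{301}\right) + 1205\right) - 21268 = \left(\frac{4432}{43} + 1205\right) - 21268 = \frac{56247}{43} - 21268 = - \frac{858277}{43} \approx -19960.0$)
$- \frac{32656}{f} = - \frac{32656}{- \frac{858277}{43}} = \left(-32656\right) \left(- \frac{43}{858277}\right) = \frac{1404208}{858277}$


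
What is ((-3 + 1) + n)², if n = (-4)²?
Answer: 196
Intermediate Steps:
n = 16
((-3 + 1) + n)² = ((-3 + 1) + 16)² = (-2 + 16)² = 14² = 196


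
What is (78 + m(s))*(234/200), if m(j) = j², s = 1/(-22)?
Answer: 4417101/48400 ≈ 91.262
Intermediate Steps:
s = -1/22 ≈ -0.045455
(78 + m(s))*(234/200) = (78 + (-1/22)²)*(234/200) = (78 + 1/484)*(234*(1/200)) = (37753/484)*(117/100) = 4417101/48400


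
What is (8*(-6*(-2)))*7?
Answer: 672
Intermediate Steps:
(8*(-6*(-2)))*7 = (8*12)*7 = 96*7 = 672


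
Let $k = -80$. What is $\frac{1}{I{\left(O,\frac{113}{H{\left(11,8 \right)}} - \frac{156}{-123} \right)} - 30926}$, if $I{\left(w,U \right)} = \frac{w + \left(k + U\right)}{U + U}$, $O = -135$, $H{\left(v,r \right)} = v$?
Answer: $- \frac{1041}{32203142} \approx -3.2326 \cdot 10^{-5}$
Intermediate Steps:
$I{\left(w,U \right)} = \frac{-80 + U + w}{2 U}$ ($I{\left(w,U \right)} = \frac{w + \left(-80 + U\right)}{U + U} = \frac{-80 + U + w}{2 U}$)
$\frac{1}{I{\left(O,\frac{113}{H{\left(11,8 \right)}} - \frac{156}{-123} \right)} - 30926} = \frac{1}{\frac{-80 + \left(\frac{113}{11} - \frac{156}{-123}\right) - 135}{2 \left(\frac{113}{11} - \frac{156}{-123}\right)} - 30926} = \frac{1}{\frac{-80 + \left(113 \cdot \frac{1}{11} - - \frac{52}{41}\right) - 135}{2 \left(113 \cdot \frac{1}{11} - - \frac{52}{41}\right)} - 30926} = \frac{1}{\frac{-80 + \left(\frac{113}{11} + \frac{52}{41}\right) - 135}{2 \left(\frac{113}{11} + \frac{52}{41}\right)} - 30926} = \frac{1}{\frac{-80 + \frac{5205}{451} - 135}{2 \cdot \frac{5205}{451}} - 30926} = \frac{1}{\frac{1}{2} \cdot \frac{451}{5205} \left(- \frac{91760}{451}\right) - 30926} = \frac{1}{- \frac{9176}{1041} - 30926} = \frac{1}{- \frac{32203142}{1041}} = - \frac{1041}{32203142}$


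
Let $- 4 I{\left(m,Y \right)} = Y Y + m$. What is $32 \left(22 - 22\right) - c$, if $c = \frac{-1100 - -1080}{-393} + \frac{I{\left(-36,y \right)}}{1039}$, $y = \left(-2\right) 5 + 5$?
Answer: $- \frac{87443}{1633308} \approx -0.053537$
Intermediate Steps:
$y = -5$ ($y = -10 + 5 = -5$)
$I{\left(m,Y \right)} = - \frac{m}{4} - \frac{Y^{2}}{4}$ ($I{\left(m,Y \right)} = - \frac{Y Y + m}{4} = - \frac{Y^{2} + m}{4} = - \frac{m + Y^{2}}{4} = - \frac{m}{4} - \frac{Y^{2}}{4}$)
$c = \frac{87443}{1633308}$ ($c = \frac{-1100 - -1080}{-393} + \frac{\left(- \frac{1}{4}\right) \left(-36\right) - \frac{\left(-5\right)^{2}}{4}}{1039} = \left(-1100 + 1080\right) \left(- \frac{1}{393}\right) + \left(9 - \frac{25}{4}\right) \frac{1}{1039} = \left(-20\right) \left(- \frac{1}{393}\right) + \left(9 - \frac{25}{4}\right) \frac{1}{1039} = \frac{20}{393} + \frac{11}{4} \cdot \frac{1}{1039} = \frac{20}{393} + \frac{11}{4156} = \frac{87443}{1633308} \approx 0.053537$)
$32 \left(22 - 22\right) - c = 32 \left(22 - 22\right) - \frac{87443}{1633308} = 32 \cdot 0 - \frac{87443}{1633308} = 0 - \frac{87443}{1633308} = - \frac{87443}{1633308}$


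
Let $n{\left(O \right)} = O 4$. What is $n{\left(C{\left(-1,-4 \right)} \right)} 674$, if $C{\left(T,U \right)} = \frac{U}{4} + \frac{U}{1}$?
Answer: $-13480$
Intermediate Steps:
$C{\left(T,U \right)} = \frac{5 U}{4}$ ($C{\left(T,U \right)} = U \frac{1}{4} + U 1 = \frac{U}{4} + U = \frac{5 U}{4}$)
$n{\left(O \right)} = 4 O$
$n{\left(C{\left(-1,-4 \right)} \right)} 674 = 4 \cdot \frac{5}{4} \left(-4\right) 674 = 4 \left(-5\right) 674 = \left(-20\right) 674 = -13480$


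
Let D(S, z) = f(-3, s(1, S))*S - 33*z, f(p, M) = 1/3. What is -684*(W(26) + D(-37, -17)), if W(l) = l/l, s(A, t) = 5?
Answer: -375972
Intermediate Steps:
f(p, M) = 1/3
W(l) = 1
D(S, z) = -33*z + S/3 (D(S, z) = S/3 - 33*z = -33*z + S/3)
-684*(W(26) + D(-37, -17)) = -684*(1 + (-33*(-17) + (1/3)*(-37))) = -684*(1 + (561 - 37/3)) = -684*(1 + 1646/3) = -684*1649/3 = -375972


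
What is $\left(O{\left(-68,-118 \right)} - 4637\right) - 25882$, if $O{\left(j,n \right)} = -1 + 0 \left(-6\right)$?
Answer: $-30520$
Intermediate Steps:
$O{\left(j,n \right)} = -1$ ($O{\left(j,n \right)} = -1 + 0 = -1$)
$\left(O{\left(-68,-118 \right)} - 4637\right) - 25882 = \left(-1 - 4637\right) - 25882 = -4638 - 25882 = -30520$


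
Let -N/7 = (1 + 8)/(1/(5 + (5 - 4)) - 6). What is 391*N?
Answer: 21114/5 ≈ 4222.8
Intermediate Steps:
N = 54/5 (N = -7*(1 + 8)/(1/(5 + (5 - 4)) - 6) = -63/(1/(5 + 1) - 6) = -63/(1/6 - 6) = -63/(-35/6) = -63*(-6)/35 = -7*(-54/35) = 54/5 ≈ 10.800)
391*N = 391*(54/5) = 21114/5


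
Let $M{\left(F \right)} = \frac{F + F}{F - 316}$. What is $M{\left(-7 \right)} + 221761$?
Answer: $\frac{71628817}{323} \approx 2.2176 \cdot 10^{5}$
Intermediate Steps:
$M{\left(F \right)} = \frac{2 F}{-316 + F}$
$M{\left(-7 \right)} + 221761 = 2 \left(-7\right) \frac{1}{-316 - 7} + 221761 = 2 \left(-7\right) \frac{1}{-323} + 221761 = 2 \left(-7\right) \left(- \frac{1}{323}\right) + 221761 = \frac{14}{323} + 221761 = \frac{71628817}{323}$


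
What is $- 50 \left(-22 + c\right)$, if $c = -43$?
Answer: $3250$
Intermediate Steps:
$- 50 \left(-22 + c\right) = - 50 \left(-22 - 43\right) = \left(-50\right) \left(-65\right) = 3250$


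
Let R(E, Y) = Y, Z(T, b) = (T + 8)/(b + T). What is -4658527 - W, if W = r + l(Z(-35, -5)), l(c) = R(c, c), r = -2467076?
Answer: -87658067/40 ≈ -2.1915e+6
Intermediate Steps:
Z(T, b) = (8 + T)/(T + b)
l(c) = c
W = -98683013/40 (W = -2467076 + (8 - 35)/(-35 - 5) = -2467076 - 27/(-40) = -2467076 - 1/40*(-27) = -2467076 + 27/40 = -98683013/40 ≈ -2.4671e+6)
-4658527 - W = -4658527 - 1*(-98683013/40) = -4658527 + 98683013/40 = -87658067/40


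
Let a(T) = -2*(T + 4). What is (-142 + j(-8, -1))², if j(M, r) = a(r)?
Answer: 21904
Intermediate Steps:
a(T) = -8 - 2*T (a(T) = -2*(4 + T) = -8 - 2*T)
j(M, r) = -8 - 2*r
(-142 + j(-8, -1))² = (-142 + (-8 - 2*(-1)))² = (-142 + (-8 + 2))² = (-142 - 6)² = (-148)² = 21904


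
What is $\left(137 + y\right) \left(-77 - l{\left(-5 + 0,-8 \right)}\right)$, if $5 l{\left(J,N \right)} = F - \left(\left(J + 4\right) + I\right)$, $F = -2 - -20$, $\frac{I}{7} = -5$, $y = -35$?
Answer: $- \frac{44778}{5} \approx -8955.6$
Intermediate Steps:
$I = -35$ ($I = 7 \left(-5\right) = -35$)
$F = 18$ ($F = -2 + 20 = 18$)
$l{\left(J,N \right)} = \frac{49}{5} - \frac{J}{5}$ ($l{\left(J,N \right)} = \frac{18 - \left(\left(J + 4\right) - 35\right)}{5} = \frac{18 - \left(\left(4 + J\right) - 35\right)}{5} = \frac{18 - \left(-31 + J\right)}{5} = \frac{49 - J}{5} = \frac{49}{5} - \frac{J}{5}$)
$\left(137 + y\right) \left(-77 - l{\left(-5 + 0,-8 \right)}\right) = \left(137 - 35\right) \left(-77 - \left(\frac{49}{5} - \frac{-5 + 0}{5}\right)\right) = 102 \left(-77 - \left(\frac{49}{5} - -1\right)\right) = 102 \left(-77 - \left(\frac{49}{5} + 1\right)\right) = 102 \left(-77 - \frac{54}{5}\right) = 102 \left(- \frac{439}{5}\right) = - \frac{44778}{5}$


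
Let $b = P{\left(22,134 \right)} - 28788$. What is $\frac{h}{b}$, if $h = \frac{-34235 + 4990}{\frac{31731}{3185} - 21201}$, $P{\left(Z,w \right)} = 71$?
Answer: $- \frac{1023575}{21299005698} \approx -4.8057 \cdot 10^{-5}$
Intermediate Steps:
$b = -28717$ ($b = 71 - 28788 = -28717$)
$h = \frac{13306475}{9641922}$ ($h = - \frac{29245}{31731 \cdot \frac{1}{3185} - 21201} = - \frac{29245}{\frac{4533}{455} - 21201} = - \frac{29245}{- \frac{9641922}{455}} = \left(-29245\right) \left(- \frac{455}{9641922}\right) = \frac{13306475}{9641922} \approx 1.3801$)
$\frac{h}{b} = \frac{13306475}{9641922 \left(-28717\right)} = \frac{13306475}{9641922} \left(- \frac{1}{28717}\right) = - \frac{1023575}{21299005698}$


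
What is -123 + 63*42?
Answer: 2523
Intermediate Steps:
-123 + 63*42 = -123 + 2646 = 2523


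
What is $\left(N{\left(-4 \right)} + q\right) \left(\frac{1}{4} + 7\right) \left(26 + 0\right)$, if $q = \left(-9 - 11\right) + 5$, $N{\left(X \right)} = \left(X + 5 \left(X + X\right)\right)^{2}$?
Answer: $\frac{724217}{2} \approx 3.6211 \cdot 10^{5}$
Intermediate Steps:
$N{\left(X \right)} = 121 X^{2}$ ($N{\left(X \right)} = \left(X + 5 \cdot 2 X\right)^{2} = \left(X + 10 X\right)^{2} = \left(11 X\right)^{2} = 121 X^{2}$)
$q = -15$ ($q = -20 + 5 = -15$)
$\left(N{\left(-4 \right)} + q\right) \left(\frac{1}{4} + 7\right) \left(26 + 0\right) = \left(121 \left(-4\right)^{2} - 15\right) \left(\frac{1}{4} + 7\right) \left(26 + 0\right) = \left(121 \cdot 16 - 15\right) \left(\frac{1}{4} + 7\right) 26 = \left(1936 - 15\right) \frac{29}{4} \cdot 26 = 1921 \cdot \frac{377}{2} = \frac{724217}{2}$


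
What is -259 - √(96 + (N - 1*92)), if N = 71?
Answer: -259 - 5*√3 ≈ -267.66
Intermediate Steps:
-259 - √(96 + (N - 1*92)) = -259 - √(96 + (71 - 1*92)) = -259 - √(96 + (71 - 92)) = -259 - √(96 - 21) = -259 - √75 = -259 - 5*√3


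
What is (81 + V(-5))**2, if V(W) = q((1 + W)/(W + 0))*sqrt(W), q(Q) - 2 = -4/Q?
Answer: 6516 - 486*I*sqrt(5) ≈ 6516.0 - 1086.7*I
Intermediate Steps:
q(Q) = 2 - 4/Q
V(W) = sqrt(W)*(2 - 4*W/(1 + W)) (V(W) = (2 - 4*(W + 0)/(1 + W))*sqrt(W) = (2 - 4*W/(1 + W))*sqrt(W) = sqrt(W)*(2 - 4*W/(1 + W)))
(81 + V(-5))**2 = (81 + 2*sqrt(-5)*(1 - 1*(-5))/(1 - 5))**2 = (81 + 2*(I*sqrt(5))*(1 + 5)/(-4))**2 = (81 + 2*(I*sqrt(5))*(-1/4)*6)**2 = (81 - 3*I*sqrt(5))**2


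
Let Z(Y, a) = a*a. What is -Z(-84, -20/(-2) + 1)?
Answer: -121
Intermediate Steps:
Z(Y, a) = a²
-Z(-84, -20/(-2) + 1) = -(-20/(-2) + 1)² = -(-20*(-1)/2 + 1)² = -(-4*(-5/2) + 1)² = -(10 + 1)² = -1*11² = -1*121 = -121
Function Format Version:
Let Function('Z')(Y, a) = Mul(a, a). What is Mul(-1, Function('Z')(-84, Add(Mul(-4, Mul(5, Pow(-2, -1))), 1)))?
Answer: -121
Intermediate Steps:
Function('Z')(Y, a) = Pow(a, 2)
Mul(-1, Function('Z')(-84, Add(Mul(-4, Mul(5, Pow(-2, -1))), 1))) = Mul(-1, Pow(Add(Mul(-4, Mul(5, Pow(-2, -1))), 1), 2)) = Mul(-1, Pow(Add(Mul(-4, Mul(5, Rational(-1, 2))), 1), 2)) = Mul(-1, Pow(Add(Mul(-4, Rational(-5, 2)), 1), 2)) = Mul(-1, Pow(Add(10, 1), 2)) = Mul(-1, Pow(11, 2)) = Mul(-1, 121) = -121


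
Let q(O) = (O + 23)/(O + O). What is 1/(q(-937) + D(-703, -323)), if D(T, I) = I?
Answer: -937/302194 ≈ -0.0031007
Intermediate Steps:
q(O) = (23 + O)/(2*O) (q(O) = (23 + O)/((2*O)) = (23 + O)*(1/(2*O)) = (23 + O)/(2*O))
1/(q(-937) + D(-703, -323)) = 1/((1/2)*(23 - 937)/(-937) - 323) = 1/((1/2)*(-1/937)*(-914) - 323) = 1/(457/937 - 323) = 1/(-302194/937) = -937/302194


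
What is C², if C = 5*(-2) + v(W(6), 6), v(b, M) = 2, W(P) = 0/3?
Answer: 64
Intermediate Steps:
W(P) = 0 (W(P) = 0*(⅓) = 0)
C = -8 (C = 5*(-2) + 2 = -10 + 2 = -8)
C² = (-8)² = 64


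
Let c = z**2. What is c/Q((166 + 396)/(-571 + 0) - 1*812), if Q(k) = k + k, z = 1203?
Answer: -275452113/309476 ≈ -890.06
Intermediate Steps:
c = 1447209 (c = 1203**2 = 1447209)
Q(k) = 2*k
c/Q((166 + 396)/(-571 + 0) - 1*812) = 1447209/((2*((166 + 396)/(-571 + 0) - 1*812))) = 1447209/((2*(562/(-571) - 812))) = 1447209/((2*(562*(-1/571) - 812))) = 1447209/((2*(-562/571 - 812))) = 1447209/((2*(-464214/571))) = 1447209/(-928428/571) = 1447209*(-571/928428) = -275452113/309476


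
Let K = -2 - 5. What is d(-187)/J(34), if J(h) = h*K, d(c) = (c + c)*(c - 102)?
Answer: -3179/7 ≈ -454.14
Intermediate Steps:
K = -7
d(c) = 2*c*(-102 + c) (d(c) = (2*c)*(-102 + c) = 2*c*(-102 + c))
J(h) = -7*h (J(h) = h*(-7) = -7*h)
d(-187)/J(34) = (2*(-187)*(-102 - 187))/((-7*34)) = (2*(-187)*(-289))/(-238) = 108086*(-1/238) = -3179/7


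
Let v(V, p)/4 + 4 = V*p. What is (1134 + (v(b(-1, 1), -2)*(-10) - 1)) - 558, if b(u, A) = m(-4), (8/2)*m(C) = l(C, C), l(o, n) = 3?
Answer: 795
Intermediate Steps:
m(C) = 3/4 (m(C) = (1/4)*3 = 3/4)
b(u, A) = 3/4
v(V, p) = -16 + 4*V*p (v(V, p) = -16 + 4*(V*p) = -16 + 4*V*p)
(1134 + (v(b(-1, 1), -2)*(-10) - 1)) - 558 = (1134 + ((-16 + 4*(3/4)*(-2))*(-10) - 1)) - 558 = (1134 + ((-16 - 6)*(-10) - 1)) - 558 = (1134 + (-22*(-10) - 1)) - 558 = (1134 + (220 - 1)) - 558 = (1134 + 219) - 558 = 1353 - 558 = 795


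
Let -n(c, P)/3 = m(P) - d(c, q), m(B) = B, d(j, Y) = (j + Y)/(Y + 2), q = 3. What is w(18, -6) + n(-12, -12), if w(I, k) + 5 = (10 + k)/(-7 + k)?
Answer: 1644/65 ≈ 25.292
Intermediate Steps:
w(I, k) = -5 + (10 + k)/(-7 + k)
d(j, Y) = (Y + j)/(2 + Y)
n(c, P) = 9/5 - 3*P + 3*c/5 (n(c, P) = -3*(P - (3 + c)/(2 + 3)) = -3*(P - (3 + c)/5) = -3*(P - (⅗ + c/5)) = -3*(P + (-⅗ - c/5)) = -3*(-⅗ + P - c/5) = 9/5 - 3*P + 3*c/5)
w(18, -6) + n(-12, -12) = (45 - 4*(-6))/(-7 - 6) + (9/5 - 3*(-12) + (⅗)*(-12)) = (45 + 24)/(-13) + (9/5 + 36 - 36/5) = -1/13*69 + 153/5 = -69/13 + 153/5 = 1644/65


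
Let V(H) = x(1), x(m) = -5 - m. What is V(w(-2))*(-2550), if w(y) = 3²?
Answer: 15300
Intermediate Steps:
w(y) = 9
V(H) = -6 (V(H) = -5 - 1*1 = -5 - 1 = -6)
V(w(-2))*(-2550) = -6*(-2550) = 15300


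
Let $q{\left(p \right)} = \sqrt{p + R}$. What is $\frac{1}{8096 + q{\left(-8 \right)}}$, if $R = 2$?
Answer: $\frac{4048}{32772611} - \frac{i \sqrt{6}}{65545222} \approx 0.00012352 - 3.7371 \cdot 10^{-8} i$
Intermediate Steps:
$q{\left(p \right)} = \sqrt{2 + p}$ ($q{\left(p \right)} = \sqrt{p + 2} = \sqrt{2 + p}$)
$\frac{1}{8096 + q{\left(-8 \right)}} = \frac{1}{8096 + \sqrt{2 - 8}} = \frac{1}{8096 + \sqrt{-6}} = \frac{1}{8096 + i \sqrt{6}}$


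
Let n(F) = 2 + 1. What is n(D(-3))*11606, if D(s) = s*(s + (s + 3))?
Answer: 34818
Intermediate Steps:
D(s) = s*(3 + 2*s) (D(s) = s*(s + (3 + s)) = s*(3 + 2*s))
n(F) = 3
n(D(-3))*11606 = 3*11606 = 34818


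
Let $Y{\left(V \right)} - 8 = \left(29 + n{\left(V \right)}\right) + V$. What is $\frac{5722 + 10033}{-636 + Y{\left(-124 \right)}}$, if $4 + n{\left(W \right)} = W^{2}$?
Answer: $\frac{15755}{14649} \approx 1.0755$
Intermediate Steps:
$n{\left(W \right)} = -4 + W^{2}$
$Y{\left(V \right)} = 33 + V + V^{2}$ ($Y{\left(V \right)} = 8 + \left(\left(29 + \left(-4 + V^{2}\right)\right) + V\right) = 8 + \left(\left(25 + V^{2}\right) + V\right) = 8 + \left(25 + V + V^{2}\right) = 33 + V + V^{2}$)
$\frac{5722 + 10033}{-636 + Y{\left(-124 \right)}} = \frac{5722 + 10033}{-636 + \left(33 - 124 + \left(-124\right)^{2}\right)} = \frac{15755}{-636 + \left(33 - 124 + 15376\right)} = \frac{15755}{-636 + 15285} = \frac{15755}{14649}$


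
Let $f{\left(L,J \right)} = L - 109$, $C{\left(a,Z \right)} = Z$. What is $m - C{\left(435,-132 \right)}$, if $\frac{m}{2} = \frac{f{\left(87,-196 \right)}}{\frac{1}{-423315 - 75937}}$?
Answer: $21967220$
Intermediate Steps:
$f{\left(L,J \right)} = -109 + L$
$m = 21967088$ ($m = 2 \frac{-109 + 87}{\frac{1}{-423315 - 75937}} = 2 \left(- \frac{22}{\frac{1}{-499252}}\right) = 2 \left(- \frac{22}{- \frac{1}{499252}}\right) = 2 \left(\left(-22\right) \left(-499252\right)\right) = 2 \cdot 10983544 = 21967088$)
$m - C{\left(435,-132 \right)} = 21967088 - -132 = 21967088 + 132 = 21967220$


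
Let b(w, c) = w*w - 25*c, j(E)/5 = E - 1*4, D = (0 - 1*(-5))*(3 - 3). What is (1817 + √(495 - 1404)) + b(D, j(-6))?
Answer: 3067 + 3*I*√101 ≈ 3067.0 + 30.15*I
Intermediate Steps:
D = 0 (D = (0 + 5)*0 = 5*0 = 0)
j(E) = -20 + 5*E (j(E) = 5*(E - 1*4) = 5*(E - 4) = 5*(-4 + E) = -20 + 5*E)
b(w, c) = w² - 25*c
(1817 + √(495 - 1404)) + b(D, j(-6)) = (1817 + √(495 - 1404)) + (0² - 25*(-20 + 5*(-6))) = (1817 + √(-909)) + (0 - 25*(-20 - 30)) = (1817 + 3*I*√101) + (0 - 25*(-50)) = (1817 + 3*I*√101) + (0 + 1250) = (1817 + 3*I*√101) + 1250 = 3067 + 3*I*√101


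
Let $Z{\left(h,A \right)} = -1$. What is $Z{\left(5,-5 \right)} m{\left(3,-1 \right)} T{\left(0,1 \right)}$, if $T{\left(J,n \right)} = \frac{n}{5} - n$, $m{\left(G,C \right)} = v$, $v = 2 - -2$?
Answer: $\frac{16}{5} \approx 3.2$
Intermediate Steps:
$v = 4$ ($v = 2 + 2 = 4$)
$m{\left(G,C \right)} = 4$
$T{\left(J,n \right)} = - \frac{4 n}{5}$ ($T{\left(J,n \right)} = n \frac{1}{5} - n = \frac{n}{5} - n = - \frac{4 n}{5}$)
$Z{\left(5,-5 \right)} m{\left(3,-1 \right)} T{\left(0,1 \right)} = \left(-1\right) 4 \left(\left(- \frac{4}{5}\right) 1\right) = \left(-4\right) \left(- \frac{4}{5}\right) = \frac{16}{5}$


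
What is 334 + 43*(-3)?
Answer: 205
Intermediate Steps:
334 + 43*(-3) = 334 - 129 = 205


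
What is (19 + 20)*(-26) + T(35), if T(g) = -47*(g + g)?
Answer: -4304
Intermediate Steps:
T(g) = -94*g
(19 + 20)*(-26) + T(35) = (19 + 20)*(-26) - 94*35 = 39*(-26) - 3290 = -1014 - 3290 = -4304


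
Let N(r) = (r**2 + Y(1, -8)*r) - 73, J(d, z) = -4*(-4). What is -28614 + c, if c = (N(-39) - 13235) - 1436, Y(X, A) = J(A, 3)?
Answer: -42461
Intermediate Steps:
J(d, z) = 16
Y(X, A) = 16
N(r) = -73 + r**2 + 16*r (N(r) = (r**2 + 16*r) - 73 = -73 + r**2 + 16*r)
c = -13847 (c = ((-73 + (-39)**2 + 16*(-39)) - 13235) - 1436 = ((-73 + 1521 - 624) - 13235) - 1436 = (824 - 13235) - 1436 = -12411 - 1436 = -13847)
-28614 + c = -28614 - 13847 = -42461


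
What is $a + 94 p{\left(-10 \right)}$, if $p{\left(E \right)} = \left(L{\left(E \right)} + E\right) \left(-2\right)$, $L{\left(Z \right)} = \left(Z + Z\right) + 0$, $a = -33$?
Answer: $5607$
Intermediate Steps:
$L{\left(Z \right)} = 2 Z$ ($L{\left(Z \right)} = 2 Z + 0 = 2 Z$)
$p{\left(E \right)} = - 6 E$ ($p{\left(E \right)} = \left(2 E + E\right) \left(-2\right) = 3 E \left(-2\right) = - 6 E$)
$a + 94 p{\left(-10 \right)} = -33 + 94 \left(\left(-6\right) \left(-10\right)\right) = -33 + 94 \cdot 60 = -33 + 5640 = 5607$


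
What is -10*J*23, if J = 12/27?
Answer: -920/9 ≈ -102.22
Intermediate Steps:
J = 4/9 (J = 12*(1/27) = 4/9 ≈ 0.44444)
-10*J*23 = -10*4/9*23 = -40/9*23 = -920/9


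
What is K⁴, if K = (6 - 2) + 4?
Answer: 4096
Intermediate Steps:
K = 8 (K = 4 + 4 = 8)
K⁴ = 8⁴ = 4096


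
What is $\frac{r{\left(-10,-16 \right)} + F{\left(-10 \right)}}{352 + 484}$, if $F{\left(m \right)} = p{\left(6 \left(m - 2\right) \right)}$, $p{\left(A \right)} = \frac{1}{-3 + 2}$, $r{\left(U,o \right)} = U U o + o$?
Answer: $- \frac{147}{76} \approx -1.9342$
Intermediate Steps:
$r{\left(U,o \right)} = o + o U^{2}$ ($r{\left(U,o \right)} = U^{2} o + o = o U^{2} + o = o + o U^{2}$)
$p{\left(A \right)} = -1$ ($p{\left(A \right)} = \frac{1}{-1} = -1$)
$F{\left(m \right)} = -1$
$\frac{r{\left(-10,-16 \right)} + F{\left(-10 \right)}}{352 + 484} = \frac{- 16 \left(1 + \left(-10\right)^{2}\right) - 1}{352 + 484} = \frac{- 16 \left(1 + 100\right) - 1}{836} = \left(\left(-16\right) 101 - 1\right) \frac{1}{836} = \left(-1616 - 1\right) \frac{1}{836} = \left(-1617\right) \frac{1}{836} = - \frac{147}{76}$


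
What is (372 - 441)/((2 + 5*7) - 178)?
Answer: 23/47 ≈ 0.48936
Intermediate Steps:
(372 - 441)/((2 + 5*7) - 178) = -69/((2 + 35) - 178) = -69/(37 - 178) = -69/(-141) = -1/141*(-69) = 23/47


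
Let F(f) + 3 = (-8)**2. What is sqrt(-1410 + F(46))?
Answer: I*sqrt(1349) ≈ 36.729*I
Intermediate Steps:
F(f) = 61 (F(f) = -3 + (-8)**2 = -3 + 64 = 61)
sqrt(-1410 + F(46)) = sqrt(-1410 + 61) = sqrt(-1349) = I*sqrt(1349)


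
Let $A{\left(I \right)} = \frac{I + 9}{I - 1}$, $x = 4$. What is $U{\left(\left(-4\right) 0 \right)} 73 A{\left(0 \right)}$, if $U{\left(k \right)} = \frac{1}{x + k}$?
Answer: $- \frac{657}{4} \approx -164.25$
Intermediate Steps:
$U{\left(k \right)} = \frac{1}{4 + k}$
$A{\left(I \right)} = \frac{9 + I}{-1 + I}$
$U{\left(\left(-4\right) 0 \right)} 73 A{\left(0 \right)} = \frac{1}{4 - 0} \cdot 73 \frac{9 + 0}{-1 + 0} = \frac{1}{4 + 0} \cdot 73 \frac{1}{-1} \cdot 9 = \frac{1}{4} \cdot 73 \left(\left(-1\right) 9\right) = \frac{1}{4} \cdot 73 \left(-9\right) = \frac{73}{4} \left(-9\right) = - \frac{657}{4}$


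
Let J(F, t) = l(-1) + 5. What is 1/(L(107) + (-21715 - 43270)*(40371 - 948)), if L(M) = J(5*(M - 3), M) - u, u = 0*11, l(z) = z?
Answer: -1/2561903651 ≈ -3.9033e-10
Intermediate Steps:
J(F, t) = 4 (J(F, t) = -1 + 5 = 4)
u = 0
L(M) = 4 (L(M) = 4 - 1*0 = 4 + 0 = 4)
1/(L(107) + (-21715 - 43270)*(40371 - 948)) = 1/(4 + (-21715 - 43270)*(40371 - 948)) = 1/(4 - 64985*39423) = 1/(4 - 2561903655) = 1/(-2561903651) = -1/2561903651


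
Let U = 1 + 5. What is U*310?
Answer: 1860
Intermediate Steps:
U = 6
U*310 = 6*310 = 1860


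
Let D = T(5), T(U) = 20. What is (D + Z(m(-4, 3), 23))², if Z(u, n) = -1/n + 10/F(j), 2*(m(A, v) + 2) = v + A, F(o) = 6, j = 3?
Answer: 2226064/4761 ≈ 467.56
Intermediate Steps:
m(A, v) = -2 + A/2 + v/2 (m(A, v) = -2 + (v + A)/2 = -2 + (A + v)/2 = -2 + (A/2 + v/2) = -2 + A/2 + v/2)
Z(u, n) = 5/3 - 1/n (Z(u, n) = -1/n + 10/6 = -1/n + 10*(⅙) = -1/n + 5/3 = 5/3 - 1/n)
D = 20
(D + Z(m(-4, 3), 23))² = (20 + (5/3 - 1/23))² = (20 + 112/69)² = (1492/69)² = 2226064/4761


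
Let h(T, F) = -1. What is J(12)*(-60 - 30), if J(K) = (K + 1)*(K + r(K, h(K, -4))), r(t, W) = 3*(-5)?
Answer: 3510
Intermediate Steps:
r(t, W) = -15
J(K) = (1 + K)*(-15 + K) (J(K) = (K + 1)*(K - 15) = (1 + K)*(-15 + K))
J(12)*(-60 - 30) = (-15 + 12² - 14*12)*(-60 - 30) = (-15 + 144 - 168)*(-90) = -39*(-90) = 3510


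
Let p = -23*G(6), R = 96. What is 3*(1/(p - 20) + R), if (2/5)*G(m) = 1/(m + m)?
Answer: 171288/595 ≈ 287.88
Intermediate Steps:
G(m) = 5/(4*m) (G(m) = 5/(2*(m + m)) = 5/(2*((2*m))) = 5*(1/(2*m))/2 = 5/(4*m))
p = -115/24 (p = -115/(4*6) = -23*5/24 = -115/24 ≈ -4.7917)
3*(1/(p - 20) + R) = 3*(1/(-115/24 - 20) + 96) = 3*(1/(-595/24) + 96) = 3*(-24/595 + 96) = 3*(57096/595) = 171288/595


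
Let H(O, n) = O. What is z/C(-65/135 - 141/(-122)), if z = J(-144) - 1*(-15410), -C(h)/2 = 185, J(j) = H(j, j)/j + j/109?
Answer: -335931/8066 ≈ -41.648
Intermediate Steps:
J(j) = 1 + j/109 (J(j) = j/j + j/109 = 1 + j*(1/109) = 1 + j/109)
C(h) = -370 (C(h) = -2*185 = -370)
z = 1679655/109 (z = (1 + (1/109)*(-144)) - 1*(-15410) = (1 - 144/109) + 15410 = -35/109 + 15410 = 1679655/109 ≈ 15410.)
z/C(-65/135 - 141/(-122)) = (1679655/109)/(-370) = (1679655/109)*(-1/370) = -335931/8066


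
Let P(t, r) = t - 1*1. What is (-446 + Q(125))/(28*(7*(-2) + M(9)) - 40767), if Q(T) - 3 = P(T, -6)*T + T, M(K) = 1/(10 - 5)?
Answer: -75910/205767 ≈ -0.36891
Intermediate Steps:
P(t, r) = -1 + t (P(t, r) = t - 1 = -1 + t)
M(K) = 1/5
Q(T) = 3 + T + T*(-1 + T) (Q(T) = 3 + ((-1 + T)*T + T) = 3 + (T*(-1 + T) + T) = 3 + (T + T*(-1 + T)) = 3 + T + T*(-1 + T))
(-446 + Q(125))/(28*(7*(-2) + M(9)) - 40767) = (-446 + (3 + 125**2))/(28*(7*(-2) + 1/5) - 40767) = (-446 + (3 + 15625))/(28*(-14 + 1/5) - 40767) = (-446 + 15628)/(28*(-69/5) - 40767) = 15182/(-1932/5 - 40767) = 15182/(-205767/5) = 15182*(-5/205767) = -75910/205767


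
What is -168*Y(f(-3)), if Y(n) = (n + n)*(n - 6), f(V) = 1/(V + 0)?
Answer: -2128/3 ≈ -709.33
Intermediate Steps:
f(V) = 1/V
Y(n) = 2*n*(-6 + n) (Y(n) = (2*n)*(-6 + n) = 2*n*(-6 + n))
-168*Y(f(-3)) = -336*(-6 + 1/(-3))/(-3) = -336*(-1)*(-6 - 1/3)/3 = -336*(-1)*(-19)/(3*3) = -168*38/9 = -2128/3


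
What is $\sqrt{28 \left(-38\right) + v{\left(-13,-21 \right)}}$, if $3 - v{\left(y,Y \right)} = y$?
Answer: $2 i \sqrt{262} \approx 32.373 i$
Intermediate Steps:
$v{\left(y,Y \right)} = 3 - y$
$\sqrt{28 \left(-38\right) + v{\left(-13,-21 \right)}} = \sqrt{28 \left(-38\right) + \left(3 - -13\right)} = \sqrt{-1064 + \left(3 + 13\right)} = \sqrt{-1064 + 16} = \sqrt{-1048} = 2 i \sqrt{262}$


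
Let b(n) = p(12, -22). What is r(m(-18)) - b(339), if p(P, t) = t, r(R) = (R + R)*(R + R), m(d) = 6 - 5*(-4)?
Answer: 2726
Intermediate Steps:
m(d) = 26 (m(d) = 6 + 20 = 26)
r(R) = 4*R**2 (r(R) = (2*R)*(2*R) = 4*R**2)
b(n) = -22
r(m(-18)) - b(339) = 4*26**2 - 1*(-22) = 4*676 + 22 = 2704 + 22 = 2726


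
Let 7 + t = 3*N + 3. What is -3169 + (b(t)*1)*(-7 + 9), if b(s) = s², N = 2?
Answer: -3161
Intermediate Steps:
t = 2 (t = -7 + (3*2 + 3) = -7 + (6 + 3) = -7 + 9 = 2)
-3169 + (b(t)*1)*(-7 + 9) = -3169 + (2²*1)*(-7 + 9) = -3169 + (4*1)*2 = -3169 + 4*2 = -3169 + 8 = -3161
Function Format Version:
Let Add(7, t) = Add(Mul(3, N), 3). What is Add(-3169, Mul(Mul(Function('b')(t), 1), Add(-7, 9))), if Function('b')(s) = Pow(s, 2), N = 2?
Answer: -3161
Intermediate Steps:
t = 2 (t = Add(-7, Add(Mul(3, 2), 3)) = Add(-7, Add(6, 3)) = Add(-7, 9) = 2)
Add(-3169, Mul(Mul(Function('b')(t), 1), Add(-7, 9))) = Add(-3169, Mul(Mul(Pow(2, 2), 1), Add(-7, 9))) = Add(-3169, Mul(Mul(4, 1), 2)) = Add(-3169, Mul(4, 2)) = Add(-3169, 8) = -3161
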